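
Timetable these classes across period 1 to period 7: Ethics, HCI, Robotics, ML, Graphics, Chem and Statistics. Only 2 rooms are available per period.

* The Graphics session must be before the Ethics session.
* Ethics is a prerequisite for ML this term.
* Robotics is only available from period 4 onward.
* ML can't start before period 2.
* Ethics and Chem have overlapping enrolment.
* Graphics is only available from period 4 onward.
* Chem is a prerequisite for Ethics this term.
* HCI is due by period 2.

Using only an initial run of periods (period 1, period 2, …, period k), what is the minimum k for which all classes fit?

6

The precedence chain requires at least 3 distinct periods.
With at most 2 per period and 7 classes, at least 4 periods are needed.
Propagating the time windows through the other constraints, ML can't land before period 6, so the schedule must run through at least period 6.
6 works (last occupied period: period 6): for example Ethics in period 5, Chem in period 1, Graphics in period 4, Statistics in period 2, ML in period 6, Robotics in period 4, HCI in period 1.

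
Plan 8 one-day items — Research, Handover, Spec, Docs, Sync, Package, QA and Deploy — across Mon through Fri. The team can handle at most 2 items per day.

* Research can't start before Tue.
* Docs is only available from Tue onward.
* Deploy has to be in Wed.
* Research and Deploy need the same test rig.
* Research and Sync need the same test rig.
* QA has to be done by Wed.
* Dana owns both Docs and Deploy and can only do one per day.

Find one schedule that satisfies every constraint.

Spec=Wed; Sync=Thu; Docs=Tue; Handover=Mon; Package=Thu; Deploy=Wed; Research=Tue; QA=Mon

Checking: Research(Tue) != Deploy(Wed); Research(Tue) != Sync(Thu); Docs(Tue) != Deploy(Wed); Deploy=Wed in [Wed,Wed]; QA=Mon in [Mon,Wed]; Docs=Tue in [Tue,Fri]; Research=Tue in [Tue,Fri]; max 2 per day (cap 2).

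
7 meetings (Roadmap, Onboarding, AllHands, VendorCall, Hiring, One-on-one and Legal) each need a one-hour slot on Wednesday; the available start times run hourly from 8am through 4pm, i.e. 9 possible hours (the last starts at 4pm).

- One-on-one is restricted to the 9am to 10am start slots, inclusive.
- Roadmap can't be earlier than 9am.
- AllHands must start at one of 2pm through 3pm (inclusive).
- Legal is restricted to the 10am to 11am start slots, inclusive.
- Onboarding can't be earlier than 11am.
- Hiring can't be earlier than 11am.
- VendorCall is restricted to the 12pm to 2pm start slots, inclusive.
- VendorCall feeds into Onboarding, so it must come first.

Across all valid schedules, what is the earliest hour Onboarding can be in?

Onboarding is available from 11am; precedence pushes Onboarding to at least 1pm.
Onboarding at 1pm is achievable: One-on-one -> 9am, Onboarding -> 1pm, VendorCall -> 12pm, Legal -> 10am, AllHands -> 2pm, Roadmap -> 9am, Hiring -> 11am.

1pm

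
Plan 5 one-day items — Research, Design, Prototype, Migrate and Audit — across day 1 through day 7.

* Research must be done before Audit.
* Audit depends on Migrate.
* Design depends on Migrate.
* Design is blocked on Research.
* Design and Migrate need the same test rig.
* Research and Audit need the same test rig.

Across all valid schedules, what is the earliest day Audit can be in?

day 2

Precedence pushes Audit to at least day 2.
Audit at day 2 is achievable: Research=day 1; Design=day 2; Migrate=day 1; Prototype=day 1; Audit=day 2.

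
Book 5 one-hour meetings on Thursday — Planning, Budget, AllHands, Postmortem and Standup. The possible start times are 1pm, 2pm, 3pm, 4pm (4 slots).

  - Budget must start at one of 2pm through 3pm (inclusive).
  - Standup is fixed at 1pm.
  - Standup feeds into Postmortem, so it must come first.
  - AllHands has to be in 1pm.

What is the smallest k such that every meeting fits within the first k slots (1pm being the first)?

The precedence chain requires at least 2 distinct slots.
2 works (last occupied slot: 2pm): for example Standup in 1pm; Planning in 1pm; AllHands in 1pm; Postmortem in 2pm; Budget in 2pm.

2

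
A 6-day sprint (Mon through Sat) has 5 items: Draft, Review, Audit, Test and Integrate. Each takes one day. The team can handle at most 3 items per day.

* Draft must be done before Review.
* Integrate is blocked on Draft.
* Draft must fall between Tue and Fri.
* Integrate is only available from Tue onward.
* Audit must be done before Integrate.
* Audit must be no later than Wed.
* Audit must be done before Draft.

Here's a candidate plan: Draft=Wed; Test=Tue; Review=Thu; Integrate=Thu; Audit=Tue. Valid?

Yes, all constraints hold

Draft must fall between Tue and Fri — holds.
Audit must be no later than Wed — holds.
The team can handle at most 3 items per day — holds.
Draft must be done before Review — holds.
Integrate is blocked on Draft — holds.
Audit must be done before Integrate — holds.
Integrate is only available from Tue onward — holds.
Audit must be done before Draft — holds.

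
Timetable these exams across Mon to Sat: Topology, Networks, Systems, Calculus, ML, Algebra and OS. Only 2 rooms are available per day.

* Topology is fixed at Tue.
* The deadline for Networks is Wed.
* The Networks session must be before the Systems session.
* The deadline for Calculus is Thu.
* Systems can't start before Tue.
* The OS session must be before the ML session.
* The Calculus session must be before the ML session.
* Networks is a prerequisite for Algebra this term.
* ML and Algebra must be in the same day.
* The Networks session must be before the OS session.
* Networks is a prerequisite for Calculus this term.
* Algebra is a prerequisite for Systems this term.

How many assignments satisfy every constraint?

Splitting on Networks: it can be Mon (14), Tue (6), Wed (1). Listing each branch's schedules as (Topology, Systems, Calculus, ML, Algebra, OS):
Networks=Mon: (Tue,Fri,Tue,Thu,Thu,Wed) (Tue,Fri,Wed,Thu,Thu,Tue) (Tue,Fri,Wed,Thu,Thu,Wed) (Tue,Sat,Tue,Thu,Thu,Wed) (Tue,Sat,Tue,Fri,Fri,Wed) (Tue,Sat,Tue,Fri,Fri,Thu) (Tue,Sat,Wed,Thu,Thu,Tue) (Tue,Sat,Wed,Thu,Thu,Wed) (Tue,Sat,Wed,Fri,Fri,Tue) (Tue,Sat,Wed,Fri,Fri,Wed) (Tue,Sat,Wed,Fri,Fri,Thu) (Tue,Sat,Thu,Fri,Fri,Tue) (Tue,Sat,Thu,Fri,Fri,Wed) (Tue,Sat,Thu,Fri,Fri,Thu) — 14.
Networks=Tue: (Tue,Fri,Wed,Thu,Thu,Wed) (Tue,Sat,Wed,Thu,Thu,Wed) (Tue,Sat,Wed,Fri,Fri,Wed) (Tue,Sat,Wed,Fri,Fri,Thu) (Tue,Sat,Thu,Fri,Fri,Wed) (Tue,Sat,Thu,Fri,Fri,Thu) — 6.
Networks=Wed: (Tue,Sat,Thu,Fri,Fri,Thu) — 1.
Summing: 14 + 6 + 1 = 21.

21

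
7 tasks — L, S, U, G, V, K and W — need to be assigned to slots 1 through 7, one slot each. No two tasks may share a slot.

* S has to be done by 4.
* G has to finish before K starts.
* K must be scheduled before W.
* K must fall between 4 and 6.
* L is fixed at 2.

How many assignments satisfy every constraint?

54

Splitting on S: it can be 1 (20), 3 (20), 4 (14). Listing each branch's schedules as (L, U, G, V, K, W):
S=1: (2,3,4,5,6,7) (2,3,4,6,5,7) (2,3,4,7,5,6) (2,3,5,4,6,7) (2,4,3,5,6,7) (2,4,3,6,5,7) (2,4,3,7,5,6) (2,4,5,3,6,7) (2,5,3,4,6,7) (2,5,3,6,4,7) (2,5,3,7,4,6) (2,5,4,3,6,7) (2,6,3,4,5,7) (2,6,3,5,4,7) (2,6,3,7,4,5) (2,6,4,3,5,7) (2,7,3,4,5,6) (2,7,3,5,4,6) (2,7,3,6,4,5) (2,7,4,3,5,6) — 20.
S=3: (2,1,4,5,6,7) (2,1,4,6,5,7) (2,1,4,7,5,6) (2,1,5,4,6,7) (2,4,1,5,6,7) (2,4,1,6,5,7) (2,4,1,7,5,6) (2,4,5,1,6,7) (2,5,1,4,6,7) (2,5,1,6,4,7) (2,5,1,7,4,6) (2,5,4,1,6,7) (2,6,1,4,5,7) (2,6,1,5,4,7) (2,6,1,7,4,5) (2,6,4,1,5,7) (2,7,1,4,5,6) (2,7,1,5,4,6) (2,7,1,6,4,5) (2,7,4,1,5,6) — 20.
S=4: (2,1,3,5,6,7) (2,1,3,6,5,7) (2,1,3,7,5,6) (2,1,5,3,6,7) (2,3,1,5,6,7) (2,3,1,6,5,7) (2,3,1,7,5,6) (2,3,5,1,6,7) (2,5,1,3,6,7) (2,5,3,1,6,7) (2,6,1,3,5,7) (2,6,3,1,5,7) (2,7,1,3,5,6) (2,7,3,1,5,6) — 14.
Summing: 20 + 20 + 14 = 54.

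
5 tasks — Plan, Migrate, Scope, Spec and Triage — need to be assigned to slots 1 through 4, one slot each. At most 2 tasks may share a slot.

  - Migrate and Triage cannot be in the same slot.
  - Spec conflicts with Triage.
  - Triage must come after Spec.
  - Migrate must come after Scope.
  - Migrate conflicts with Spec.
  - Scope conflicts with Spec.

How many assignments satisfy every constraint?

36

Splitting on Plan: it can be 1 (10), 2 (8), 3 (8), 4 (10). Listing each branch's schedules as (Migrate, Scope, Spec, Triage):
Plan=1: (2,1,3,4) (3,1,2,4) (3,2,1,2) (3,2,1,4) (4,1,2,3) (4,2,1,2) (4,2,1,3) (4,3,1,2) (4,3,1,3) (4,3,2,3) — 10.
Plan=2: (2,1,3,4) (3,1,2,4) (3,2,1,4) (4,1,2,3) (4,2,1,3) (4,3,1,2) (4,3,1,3) (4,3,2,3) — 8.
Plan=3: (2,1,3,4) (3,1,2,4) (3,2,1,2) (3,2,1,4) (4,1,2,3) (4,2,1,2) (4,2,1,3) (4,3,1,2) — 8.
Plan=4: (2,1,3,4) (3,1,2,4) (3,2,1,2) (3,2,1,4) (4,1,2,3) (4,2,1,2) (4,2,1,3) (4,3,1,2) (4,3,1,3) (4,3,2,3) — 10.
Summing: 10 + 8 + 8 + 10 = 36.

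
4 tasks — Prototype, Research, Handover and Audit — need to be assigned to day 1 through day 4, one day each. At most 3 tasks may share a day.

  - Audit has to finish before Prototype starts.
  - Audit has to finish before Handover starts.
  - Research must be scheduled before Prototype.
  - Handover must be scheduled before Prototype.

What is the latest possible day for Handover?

day 3

Precedence pushes Handover to at least day 2; downstream work caps Handover at day 3.
Handover at day 3 is achievable: Prototype=day 4; Handover=day 3; Audit=day 1; Research=day 1.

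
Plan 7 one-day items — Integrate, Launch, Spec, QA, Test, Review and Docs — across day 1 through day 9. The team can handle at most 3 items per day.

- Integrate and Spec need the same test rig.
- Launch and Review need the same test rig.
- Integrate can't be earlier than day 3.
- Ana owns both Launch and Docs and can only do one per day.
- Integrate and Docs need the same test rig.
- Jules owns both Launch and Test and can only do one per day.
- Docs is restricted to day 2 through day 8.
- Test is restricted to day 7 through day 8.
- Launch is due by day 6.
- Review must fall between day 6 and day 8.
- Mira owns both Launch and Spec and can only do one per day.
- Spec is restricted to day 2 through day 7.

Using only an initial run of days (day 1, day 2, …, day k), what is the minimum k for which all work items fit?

7 days

With at most 3 per day and 7 work items, at least 3 days are needed.
Test can't be placed before day 7, so the schedule must run through at least day 7.
7 works (last occupied day: day 7): for example Spec=day 2; Launch=day 1; Test=day 7; Docs=day 2; Review=day 6; Integrate=day 3; QA=day 1.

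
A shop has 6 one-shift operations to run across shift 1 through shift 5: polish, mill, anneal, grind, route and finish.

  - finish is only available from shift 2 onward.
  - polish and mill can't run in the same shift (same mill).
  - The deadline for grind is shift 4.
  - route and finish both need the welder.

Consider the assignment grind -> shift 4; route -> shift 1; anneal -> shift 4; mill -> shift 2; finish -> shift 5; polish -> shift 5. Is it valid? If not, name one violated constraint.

finish is only available from shift 2 onward — holds.
The deadline for grind is shift 4 — holds.
polish and mill can't run in the same shift (same mill) — holds.
route and finish both need the welder — holds.

Yes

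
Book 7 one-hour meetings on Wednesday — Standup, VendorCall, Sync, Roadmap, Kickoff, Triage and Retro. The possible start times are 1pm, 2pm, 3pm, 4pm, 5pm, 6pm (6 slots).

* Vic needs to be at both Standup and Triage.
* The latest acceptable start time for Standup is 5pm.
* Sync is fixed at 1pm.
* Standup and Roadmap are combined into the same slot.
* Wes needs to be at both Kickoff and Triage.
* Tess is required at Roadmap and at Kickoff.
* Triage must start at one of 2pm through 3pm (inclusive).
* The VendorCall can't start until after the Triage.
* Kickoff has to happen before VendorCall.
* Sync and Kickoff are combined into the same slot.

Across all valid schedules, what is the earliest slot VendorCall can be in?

3pm

Precedence pushes VendorCall to at least 3pm.
VendorCall at 3pm is achievable: Standup -> 3pm; Kickoff -> 1pm; Sync -> 1pm; Triage -> 2pm; VendorCall -> 3pm; Roadmap -> 3pm; Retro -> 1pm.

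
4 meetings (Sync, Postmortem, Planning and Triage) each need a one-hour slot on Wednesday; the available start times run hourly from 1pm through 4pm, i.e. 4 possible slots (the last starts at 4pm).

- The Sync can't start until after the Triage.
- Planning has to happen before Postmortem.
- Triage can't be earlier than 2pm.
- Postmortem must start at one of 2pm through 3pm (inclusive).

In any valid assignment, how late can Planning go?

2pm

Downstream work caps Planning at 2pm.
Planning at 2pm is achievable: Triage -> 2pm; Sync -> 3pm; Postmortem -> 3pm; Planning -> 2pm.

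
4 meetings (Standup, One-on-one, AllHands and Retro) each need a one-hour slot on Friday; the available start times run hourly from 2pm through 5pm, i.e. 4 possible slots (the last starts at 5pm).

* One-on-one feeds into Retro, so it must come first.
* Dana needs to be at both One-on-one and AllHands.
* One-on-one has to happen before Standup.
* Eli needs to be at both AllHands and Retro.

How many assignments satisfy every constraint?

Splitting on Standup: it can be 3pm (6), 4pm (10), 5pm (12). Listing each branch's schedules as (One-on-one, AllHands, Retro):
Standup=3pm: (2pm,3pm,4pm) (2pm,3pm,5pm) (2pm,4pm,3pm) (2pm,4pm,5pm) (2pm,5pm,3pm) (2pm,5pm,4pm) — 6.
Standup=4pm: (2pm,3pm,4pm) (2pm,3pm,5pm) (2pm,4pm,3pm) (2pm,4pm,5pm) (2pm,5pm,3pm) (2pm,5pm,4pm) (3pm,2pm,4pm) (3pm,2pm,5pm) (3pm,4pm,5pm) (3pm,5pm,4pm) — 10.
Standup=5pm: (2pm,3pm,4pm) (2pm,3pm,5pm) (2pm,4pm,3pm) (2pm,4pm,5pm) (2pm,5pm,3pm) (2pm,5pm,4pm) (3pm,2pm,4pm) (3pm,2pm,5pm) (3pm,4pm,5pm) (3pm,5pm,4pm) (4pm,2pm,5pm) (4pm,3pm,5pm) — 12.
Summing: 6 + 10 + 12 = 28.

28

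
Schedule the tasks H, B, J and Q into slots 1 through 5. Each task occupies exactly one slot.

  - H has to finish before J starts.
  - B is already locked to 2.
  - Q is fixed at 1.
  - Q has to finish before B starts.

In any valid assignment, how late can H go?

4

Downstream work caps H at 4.
H at 4 is achievable: Q -> 1, J -> 5, H -> 4, B -> 2.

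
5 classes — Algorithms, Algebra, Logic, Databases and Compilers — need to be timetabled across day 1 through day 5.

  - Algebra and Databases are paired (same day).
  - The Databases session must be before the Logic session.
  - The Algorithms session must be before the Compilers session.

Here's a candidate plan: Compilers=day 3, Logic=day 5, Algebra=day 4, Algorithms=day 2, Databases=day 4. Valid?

Algebra and Databases are paired (same day) — holds.
The Algorithms session must be before the Compilers session — holds.
The Databases session must be before the Logic session — holds.

Yes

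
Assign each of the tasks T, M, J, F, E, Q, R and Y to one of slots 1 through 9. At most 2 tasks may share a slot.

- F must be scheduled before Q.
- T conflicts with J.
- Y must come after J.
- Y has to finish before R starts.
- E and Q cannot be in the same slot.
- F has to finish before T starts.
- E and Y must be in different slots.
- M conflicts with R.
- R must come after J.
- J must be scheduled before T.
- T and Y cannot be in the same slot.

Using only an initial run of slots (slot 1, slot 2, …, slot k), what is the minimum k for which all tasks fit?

The precedence chain requires at least 3 distinct slots.
With at most 2 per slot and 8 tasks, at least 4 slots are needed.
4 works (last occupied slot: 4): for example M=3, Y=3, J=1, Q=2, T=2, R=4, F=1, E=4.

4 slots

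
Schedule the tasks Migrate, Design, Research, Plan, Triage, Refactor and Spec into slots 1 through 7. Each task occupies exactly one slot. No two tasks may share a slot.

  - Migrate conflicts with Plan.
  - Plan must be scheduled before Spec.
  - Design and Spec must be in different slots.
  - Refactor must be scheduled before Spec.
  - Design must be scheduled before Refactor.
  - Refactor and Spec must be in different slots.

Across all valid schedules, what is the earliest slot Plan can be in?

Downstream work caps Plan at 6.
Plan at 1 is achievable: Spec in 4, Design in 2, Refactor in 3, Research in 6, Triage in 7, Migrate in 5, Plan in 1.

1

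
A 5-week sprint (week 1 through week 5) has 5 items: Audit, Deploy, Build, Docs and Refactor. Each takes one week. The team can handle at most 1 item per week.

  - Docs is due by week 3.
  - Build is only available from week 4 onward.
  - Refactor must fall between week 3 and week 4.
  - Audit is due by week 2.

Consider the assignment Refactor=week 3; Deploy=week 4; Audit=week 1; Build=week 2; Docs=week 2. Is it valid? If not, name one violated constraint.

Build is only available from week 4 onward — violated.
Docs is due by week 3 — holds.
Audit is due by week 2 — holds.
The team can handle at most 1 item per week — violated.
Refactor must fall between week 3 and week 4 — holds.

No. Build is only available from week 4 onward is not satisfied.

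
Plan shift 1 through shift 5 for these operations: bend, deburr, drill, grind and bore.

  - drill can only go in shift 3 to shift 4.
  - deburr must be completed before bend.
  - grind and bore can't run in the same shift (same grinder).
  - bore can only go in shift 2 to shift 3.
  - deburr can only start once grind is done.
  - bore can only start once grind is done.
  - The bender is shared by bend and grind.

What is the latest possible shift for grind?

Downstream work caps grind at shift 2.
grind at shift 2 is achievable: drill in shift 3, deburr in shift 3, bore in shift 3, bend in shift 4, grind in shift 2.

shift 2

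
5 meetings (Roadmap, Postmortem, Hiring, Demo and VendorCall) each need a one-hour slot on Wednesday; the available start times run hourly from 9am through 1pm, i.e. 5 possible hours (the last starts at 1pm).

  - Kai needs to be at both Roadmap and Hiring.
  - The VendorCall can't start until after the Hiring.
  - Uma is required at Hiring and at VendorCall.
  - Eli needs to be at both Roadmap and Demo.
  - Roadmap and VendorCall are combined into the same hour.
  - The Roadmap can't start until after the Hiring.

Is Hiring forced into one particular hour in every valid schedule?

No

Hiring can be 9am (e.g. Roadmap in 10am, VendorCall in 10am, Postmortem in 9am, Demo in 9am, Hiring in 9am) or 10am (e.g. Roadmap in 11am; VendorCall in 11am; Hiring in 10am; Demo in 9am; Postmortem in 9am).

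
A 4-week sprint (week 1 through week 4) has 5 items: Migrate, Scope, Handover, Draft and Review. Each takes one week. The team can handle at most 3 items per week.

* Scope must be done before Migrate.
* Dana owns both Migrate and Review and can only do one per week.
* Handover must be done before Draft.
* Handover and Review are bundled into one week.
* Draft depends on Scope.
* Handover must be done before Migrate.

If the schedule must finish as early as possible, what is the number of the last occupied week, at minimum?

week 2

The precedence chain requires at least 2 distinct weeks.
With at most 3 per week and 5 work items, at least 2 weeks are needed.
2 works (last occupied week: week 2): for example Migrate in week 2, Review in week 1, Draft in week 2, Handover in week 1, Scope in week 1.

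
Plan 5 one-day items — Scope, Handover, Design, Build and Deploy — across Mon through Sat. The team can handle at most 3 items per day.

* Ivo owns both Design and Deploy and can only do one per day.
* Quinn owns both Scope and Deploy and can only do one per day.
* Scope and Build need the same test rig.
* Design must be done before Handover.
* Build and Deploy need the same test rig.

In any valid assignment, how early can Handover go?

Precedence pushes Handover to at least Tue.
Handover at Tue is achievable: Deploy in Wed; Build in Tue; Scope in Mon; Handover in Tue; Design in Mon.

Tue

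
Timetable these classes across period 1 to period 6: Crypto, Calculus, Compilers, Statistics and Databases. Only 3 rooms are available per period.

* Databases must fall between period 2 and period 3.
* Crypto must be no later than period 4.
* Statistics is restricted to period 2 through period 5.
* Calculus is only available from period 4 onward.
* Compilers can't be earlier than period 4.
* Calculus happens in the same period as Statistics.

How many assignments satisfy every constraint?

46

Splitting on Crypto: it can be period 1 (12), period 2 (12), period 3 (12), period 4 (10). Listing each branch's schedules as (Calculus, Compilers, Statistics, Databases) by period number:
Crypto=period 1: (4,4,4,2) (4,4,4,3) (4,5,4,2) (4,5,4,3) (4,6,4,2) (4,6,4,3) (5,4,5,2) (5,4,5,3) (5,5,5,2) (5,5,5,3) (5,6,5,2) (5,6,5,3) — 12.
Crypto=period 2: (4,4,4,2) (4,4,4,3) (4,5,4,2) (4,5,4,3) (4,6,4,2) (4,6,4,3) (5,4,5,2) (5,4,5,3) (5,5,5,2) (5,5,5,3) (5,6,5,2) (5,6,5,3) — 12.
Crypto=period 3: (4,4,4,2) (4,4,4,3) (4,5,4,2) (4,5,4,3) (4,6,4,2) (4,6,4,3) (5,4,5,2) (5,4,5,3) (5,5,5,2) (5,5,5,3) (5,6,5,2) (5,6,5,3) — 12.
Crypto=period 4: (4,5,4,2) (4,5,4,3) (4,6,4,2) (4,6,4,3) (5,4,5,2) (5,4,5,3) (5,5,5,2) (5,5,5,3) (5,6,5,2) (5,6,5,3) — 10.
Summing: 12 + 12 + 12 + 10 = 46.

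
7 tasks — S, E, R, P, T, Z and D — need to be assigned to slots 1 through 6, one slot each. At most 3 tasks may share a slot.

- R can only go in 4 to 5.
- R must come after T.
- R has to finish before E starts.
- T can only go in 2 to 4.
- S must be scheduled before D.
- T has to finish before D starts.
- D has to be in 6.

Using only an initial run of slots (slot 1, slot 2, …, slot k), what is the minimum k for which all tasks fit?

The precedence chain requires at least 3 distinct slots.
With at most 3 per slot and 7 tasks, at least 3 slots are needed.
D can't be placed before 6, so the schedule must run through at least slot 6.
6 works (last occupied slot: 6): for example E=5, P=1, S=1, T=2, Z=1, D=6, R=4.

6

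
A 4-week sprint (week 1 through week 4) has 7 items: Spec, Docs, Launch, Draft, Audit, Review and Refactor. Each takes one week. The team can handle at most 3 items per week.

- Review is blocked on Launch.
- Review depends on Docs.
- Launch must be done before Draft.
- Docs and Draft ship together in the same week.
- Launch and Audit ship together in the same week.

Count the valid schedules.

Splitting on Spec: it can be week 1 (13), week 2 (13), week 3 (14), week 4 (16). Listing each branch's schedules as (Docs, Launch, Draft, Audit, Review, Refactor) by week number:
Spec=week 1: (2,1,2,1,3,2) (2,1,2,1,3,3) (2,1,2,1,3,4) (2,1,2,1,4,2) (2,1,2,1,4,3) (2,1,2,1,4,4) (3,1,3,1,4,2) (3,1,3,1,4,3) (3,1,3,1,4,4) (3,2,3,2,4,1) (3,2,3,2,4,2) (3,2,3,2,4,3) (3,2,3,2,4,4) — 13.
Spec=week 2: (2,1,2,1,3,1) (2,1,2,1,3,3) (2,1,2,1,3,4) (2,1,2,1,4,1) (2,1,2,1,4,3) (2,1,2,1,4,4) (3,1,3,1,4,1) (3,1,3,1,4,2) (3,1,3,1,4,3) (3,1,3,1,4,4) (3,2,3,2,4,1) (3,2,3,2,4,3) (3,2,3,2,4,4) — 13.
Spec=week 3: (2,1,2,1,3,1) (2,1,2,1,3,2) (2,1,2,1,3,3) (2,1,2,1,3,4) (2,1,2,1,4,1) (2,1,2,1,4,2) (2,1,2,1,4,3) (2,1,2,1,4,4) (3,1,3,1,4,1) (3,1,3,1,4,2) (3,1,3,1,4,4) (3,2,3,2,4,1) (3,2,3,2,4,2) (3,2,3,2,4,4) — 14.
Spec=week 4: (2,1,2,1,3,1) (2,1,2,1,3,2) (2,1,2,1,3,3) (2,1,2,1,3,4) (2,1,2,1,4,1) (2,1,2,1,4,2) (2,1,2,1,4,3) (2,1,2,1,4,4) (3,1,3,1,4,1) (3,1,3,1,4,2) (3,1,3,1,4,3) (3,1,3,1,4,4) (3,2,3,2,4,1) (3,2,3,2,4,2) (3,2,3,2,4,3) (3,2,3,2,4,4) — 16.
Summing: 13 + 13 + 14 + 16 = 56.

56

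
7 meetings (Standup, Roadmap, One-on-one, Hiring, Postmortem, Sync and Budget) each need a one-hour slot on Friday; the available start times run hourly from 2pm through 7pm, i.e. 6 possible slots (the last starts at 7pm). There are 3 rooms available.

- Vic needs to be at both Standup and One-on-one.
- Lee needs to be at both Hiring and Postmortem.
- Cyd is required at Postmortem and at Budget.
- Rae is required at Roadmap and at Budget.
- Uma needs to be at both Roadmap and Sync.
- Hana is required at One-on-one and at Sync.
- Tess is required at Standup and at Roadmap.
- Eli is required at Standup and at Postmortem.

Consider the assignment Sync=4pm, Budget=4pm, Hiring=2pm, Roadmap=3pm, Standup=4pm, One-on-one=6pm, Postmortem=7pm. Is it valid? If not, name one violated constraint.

Yes

Tess is required at Standup and at Roadmap — holds.
Vic needs to be at both Standup and One-on-one — holds.
Eli is required at Standup and at Postmortem — holds.
Uma needs to be at both Roadmap and Sync — holds.
Hana is required at One-on-one and at Sync — holds.
Rae is required at Roadmap and at Budget — holds.
Lee needs to be at both Hiring and Postmortem — holds.
There are 3 rooms available — holds.
Cyd is required at Postmortem and at Budget — holds.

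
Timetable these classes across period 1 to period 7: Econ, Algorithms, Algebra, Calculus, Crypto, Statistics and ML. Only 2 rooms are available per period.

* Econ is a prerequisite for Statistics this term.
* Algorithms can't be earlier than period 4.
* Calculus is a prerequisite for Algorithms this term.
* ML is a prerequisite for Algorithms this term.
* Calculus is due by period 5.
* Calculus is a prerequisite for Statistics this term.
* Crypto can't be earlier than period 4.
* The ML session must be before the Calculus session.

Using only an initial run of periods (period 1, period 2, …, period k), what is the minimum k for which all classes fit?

The precedence chain requires at least 3 distinct periods.
With at most 2 per period and 7 classes, at least 4 periods are needed.
Algorithms can't be placed before period 4, so the schedule must run through at least period 4.
4 works (last occupied period: period 4): for example Econ=period 1, Algorithms=period 4, Statistics=period 3, ML=period 1, Calculus=period 2, Crypto=period 4, Algebra=period 2.

4 periods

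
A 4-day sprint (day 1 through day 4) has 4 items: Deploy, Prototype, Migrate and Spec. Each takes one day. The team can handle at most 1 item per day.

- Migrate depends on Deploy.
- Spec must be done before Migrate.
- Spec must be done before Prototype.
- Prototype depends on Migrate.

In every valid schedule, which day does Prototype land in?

Precedence pushes Prototype to at least day 3.
So Prototype is pinned to day 4.

day 4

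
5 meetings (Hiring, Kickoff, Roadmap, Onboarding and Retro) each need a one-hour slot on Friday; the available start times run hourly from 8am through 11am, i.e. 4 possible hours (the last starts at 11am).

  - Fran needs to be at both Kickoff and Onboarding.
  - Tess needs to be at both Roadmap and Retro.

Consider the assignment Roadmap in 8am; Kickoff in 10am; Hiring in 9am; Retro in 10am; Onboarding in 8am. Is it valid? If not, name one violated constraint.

Fran needs to be at both Kickoff and Onboarding — holds.
Tess needs to be at both Roadmap and Retro — holds.

Yes, all constraints hold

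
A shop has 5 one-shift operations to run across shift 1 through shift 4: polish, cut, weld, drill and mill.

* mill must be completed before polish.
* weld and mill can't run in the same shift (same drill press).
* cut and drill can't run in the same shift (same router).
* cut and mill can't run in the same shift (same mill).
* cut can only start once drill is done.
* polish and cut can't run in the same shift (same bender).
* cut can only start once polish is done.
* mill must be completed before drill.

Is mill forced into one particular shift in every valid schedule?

No

mill can be shift 1 (e.g. drill=shift 2; cut=shift 3; mill=shift 1; polish=shift 2; weld=shift 2) or shift 2 (e.g. polish in shift 3; cut in shift 4; weld in shift 1; drill in shift 3; mill in shift 2).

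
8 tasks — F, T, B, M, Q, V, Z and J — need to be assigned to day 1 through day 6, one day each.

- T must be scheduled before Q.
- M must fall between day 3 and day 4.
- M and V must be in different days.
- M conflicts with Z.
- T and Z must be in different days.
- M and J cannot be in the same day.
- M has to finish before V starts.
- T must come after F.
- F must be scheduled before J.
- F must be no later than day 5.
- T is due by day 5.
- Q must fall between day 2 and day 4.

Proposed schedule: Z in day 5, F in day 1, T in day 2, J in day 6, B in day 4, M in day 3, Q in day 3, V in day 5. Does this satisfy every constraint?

T must be scheduled before Q — holds.
F must be no later than day 5 — holds.
T must come after F — holds.
M conflicts with Z — holds.
M has to finish before V starts — holds.
F must be scheduled before J — holds.
T is due by day 5 — holds.
Q must fall between day 2 and day 4 — holds.
M and J cannot be in the same day — holds.
M and V must be in different days — holds.
M must fall between day 3 and day 4 — holds.
T and Z must be in different days — holds.

Yes, all constraints hold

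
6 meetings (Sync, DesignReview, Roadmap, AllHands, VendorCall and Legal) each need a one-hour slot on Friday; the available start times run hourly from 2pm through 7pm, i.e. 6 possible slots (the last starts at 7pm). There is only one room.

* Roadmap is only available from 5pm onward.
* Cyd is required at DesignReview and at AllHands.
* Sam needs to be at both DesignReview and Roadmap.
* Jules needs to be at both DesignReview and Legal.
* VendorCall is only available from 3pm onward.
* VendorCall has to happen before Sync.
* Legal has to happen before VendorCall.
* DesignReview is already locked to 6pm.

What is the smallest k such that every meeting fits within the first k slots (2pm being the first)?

The precedence chain requires at least 3 distinct slots.
With at most 1 per slot and 6 meetings, at least 6 slots are needed.
DesignReview can't be placed before 6pm — that is slot 5 counting from 2pm — so the schedule must run through at least 5 slots.
6 works (last occupied slot: 7pm): for example DesignReview -> 6pm, AllHands -> 7pm, VendorCall -> 3pm, Legal -> 2pm, Sync -> 4pm, Roadmap -> 5pm.

6 slots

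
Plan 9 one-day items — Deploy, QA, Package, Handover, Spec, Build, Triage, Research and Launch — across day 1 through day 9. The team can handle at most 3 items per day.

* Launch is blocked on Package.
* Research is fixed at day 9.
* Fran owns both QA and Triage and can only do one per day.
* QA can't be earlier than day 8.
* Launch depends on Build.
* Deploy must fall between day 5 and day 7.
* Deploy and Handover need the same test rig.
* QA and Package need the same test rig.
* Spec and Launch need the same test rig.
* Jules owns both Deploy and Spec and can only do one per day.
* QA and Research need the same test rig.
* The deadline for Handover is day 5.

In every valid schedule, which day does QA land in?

day 8

QA's window is day 8–day 9.
Research is fixed at day 9, and QA can't share a day with Research.
So QA must be day 8.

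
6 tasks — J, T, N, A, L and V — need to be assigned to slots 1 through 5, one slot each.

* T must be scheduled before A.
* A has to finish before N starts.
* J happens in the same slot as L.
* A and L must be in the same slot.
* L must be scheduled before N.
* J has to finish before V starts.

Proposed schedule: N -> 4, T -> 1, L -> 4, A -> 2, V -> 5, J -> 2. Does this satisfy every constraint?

No — it violates: J happens in the same slot as L

A and L must be in the same slot — violated.
L must be scheduled before N — violated.
J happens in the same slot as L — violated.
J has to finish before V starts — holds.
T must be scheduled before A — holds.
A has to finish before N starts — holds.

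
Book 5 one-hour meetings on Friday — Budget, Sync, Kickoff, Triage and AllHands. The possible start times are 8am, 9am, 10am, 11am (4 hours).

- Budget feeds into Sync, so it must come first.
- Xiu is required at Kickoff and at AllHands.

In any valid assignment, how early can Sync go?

Precedence pushes Sync to at least 9am.
Sync at 9am is achievable: Triage=8am; Kickoff=8am; AllHands=9am; Sync=9am; Budget=8am.

9am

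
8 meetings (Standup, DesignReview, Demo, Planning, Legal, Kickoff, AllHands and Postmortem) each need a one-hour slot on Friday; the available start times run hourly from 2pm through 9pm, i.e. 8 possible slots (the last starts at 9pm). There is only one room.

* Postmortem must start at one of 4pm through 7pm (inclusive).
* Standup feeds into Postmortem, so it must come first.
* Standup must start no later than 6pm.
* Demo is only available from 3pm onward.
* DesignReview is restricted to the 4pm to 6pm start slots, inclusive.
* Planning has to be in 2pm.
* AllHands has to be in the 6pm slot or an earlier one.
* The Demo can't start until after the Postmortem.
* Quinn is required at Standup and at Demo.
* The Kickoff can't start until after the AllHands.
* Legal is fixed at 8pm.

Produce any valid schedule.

Planning in 2pm, Kickoff in 9pm, AllHands in 6pm, Postmortem in 5pm, DesignReview in 4pm, Demo in 7pm, Legal in 8pm, Standup in 3pm

Checking: AllHands(6pm) before Kickoff(9pm); Postmortem(5pm) before Demo(7pm); Standup(3pm) before Postmortem(5pm); Standup(3pm) != Demo(7pm); Planning=2pm in [2pm,2pm]; DesignReview=4pm in [4pm,6pm]; Postmortem=5pm in [4pm,7pm]; Standup=3pm in [2pm,6pm]; Demo=7pm in [3pm,9pm]; AllHands=6pm in [2pm,6pm]; Legal=8pm in [8pm,8pm]; max 1 per slot (cap 1).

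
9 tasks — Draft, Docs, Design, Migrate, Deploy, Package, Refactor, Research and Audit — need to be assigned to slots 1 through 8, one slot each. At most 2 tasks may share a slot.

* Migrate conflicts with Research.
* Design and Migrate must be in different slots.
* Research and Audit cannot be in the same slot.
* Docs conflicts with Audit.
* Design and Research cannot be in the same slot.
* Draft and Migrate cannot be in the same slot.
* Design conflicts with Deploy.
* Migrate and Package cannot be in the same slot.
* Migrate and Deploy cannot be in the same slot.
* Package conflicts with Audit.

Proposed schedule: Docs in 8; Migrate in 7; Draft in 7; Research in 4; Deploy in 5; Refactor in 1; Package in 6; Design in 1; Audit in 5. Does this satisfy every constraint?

Invalid. Draft and Migrate cannot be in the same slot.

Design conflicts with Deploy — holds.
Migrate and Deploy cannot be in the same slot — holds.
Design and Research cannot be in the same slot — holds.
Docs conflicts with Audit — holds.
Package conflicts with Audit — holds.
Research and Audit cannot be in the same slot — holds.
Migrate conflicts with Research — holds.
Draft and Migrate cannot be in the same slot — violated.
Migrate and Package cannot be in the same slot — holds.
Design and Migrate must be in different slots — holds.
At most 2 tasks may share a slot — holds.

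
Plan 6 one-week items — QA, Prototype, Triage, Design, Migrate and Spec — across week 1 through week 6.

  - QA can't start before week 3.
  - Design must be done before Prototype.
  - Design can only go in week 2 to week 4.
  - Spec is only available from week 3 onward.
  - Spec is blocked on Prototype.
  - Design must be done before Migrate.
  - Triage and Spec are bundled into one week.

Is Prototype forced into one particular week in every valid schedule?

Prototype can be week 3 (e.g. Prototype -> week 3; Migrate -> week 3; Design -> week 2; Triage -> week 4; QA -> week 3; Spec -> week 4) or week 4 (e.g. Triage=week 5, Migrate=week 3, Spec=week 5, Design=week 2, Prototype=week 4, QA=week 3).

No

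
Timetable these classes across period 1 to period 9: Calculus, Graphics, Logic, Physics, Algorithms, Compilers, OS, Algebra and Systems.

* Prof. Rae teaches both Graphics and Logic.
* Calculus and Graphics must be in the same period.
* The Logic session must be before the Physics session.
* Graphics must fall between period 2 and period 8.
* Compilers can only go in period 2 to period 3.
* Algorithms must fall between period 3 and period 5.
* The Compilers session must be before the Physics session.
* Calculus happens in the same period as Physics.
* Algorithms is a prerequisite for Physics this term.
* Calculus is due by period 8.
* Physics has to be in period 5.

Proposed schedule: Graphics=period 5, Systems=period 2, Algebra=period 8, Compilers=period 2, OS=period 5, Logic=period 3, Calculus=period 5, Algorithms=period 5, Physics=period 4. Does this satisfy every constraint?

No. Algorithms is a prerequisite for Physics this term is not satisfied.

The Logic session must be before the Physics session — holds.
Compilers can only go in period 2 to period 3 — holds.
Graphics must fall between period 2 and period 8 — holds.
Algorithms must fall between period 3 and period 5 — holds.
Prof. Rae teaches both Graphics and Logic — holds.
Calculus happens in the same period as Physics — violated.
Calculus is due by period 8 — holds.
The Compilers session must be before the Physics session — holds.
Physics has to be in period 5 — violated.
Algorithms is a prerequisite for Physics this term — violated.
Calculus and Graphics must be in the same period — holds.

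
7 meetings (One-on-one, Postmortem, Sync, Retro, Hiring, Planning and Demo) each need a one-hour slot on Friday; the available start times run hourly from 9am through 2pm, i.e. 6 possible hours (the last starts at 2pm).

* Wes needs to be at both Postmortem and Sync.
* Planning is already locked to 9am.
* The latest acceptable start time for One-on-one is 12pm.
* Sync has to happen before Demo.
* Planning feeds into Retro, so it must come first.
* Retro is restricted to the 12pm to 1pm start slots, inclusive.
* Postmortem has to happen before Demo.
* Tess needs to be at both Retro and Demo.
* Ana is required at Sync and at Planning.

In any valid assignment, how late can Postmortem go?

Downstream work caps Postmortem at 1pm.
Postmortem at 1pm is achievable: Sync in 10am, Hiring in 9am, Postmortem in 1pm, Retro in 12pm, One-on-one in 9am, Planning in 9am, Demo in 2pm.

1pm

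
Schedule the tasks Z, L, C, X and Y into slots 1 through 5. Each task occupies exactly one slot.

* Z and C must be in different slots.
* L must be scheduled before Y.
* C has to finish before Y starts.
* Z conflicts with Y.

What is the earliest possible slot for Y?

Precedence pushes Y to at least 2.
Y at 2 is achievable: Y in 2; L in 1; C in 1; Z in 3; X in 1.

2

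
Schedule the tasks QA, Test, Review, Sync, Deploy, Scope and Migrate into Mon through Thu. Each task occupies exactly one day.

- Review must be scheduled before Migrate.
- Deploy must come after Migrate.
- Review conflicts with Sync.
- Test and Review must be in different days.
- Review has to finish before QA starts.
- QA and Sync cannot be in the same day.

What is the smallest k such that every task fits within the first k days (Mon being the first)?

3

The precedence chain requires at least 3 distinct days.
3 works (last occupied day: Wed): for example Scope=Mon, Test=Tue, Deploy=Wed, QA=Tue, Sync=Wed, Migrate=Tue, Review=Mon.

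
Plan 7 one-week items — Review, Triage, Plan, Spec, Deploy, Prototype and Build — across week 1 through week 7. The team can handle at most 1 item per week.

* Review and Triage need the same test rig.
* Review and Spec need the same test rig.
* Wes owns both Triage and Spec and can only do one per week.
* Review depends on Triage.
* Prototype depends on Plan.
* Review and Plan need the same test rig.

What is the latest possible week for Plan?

week 6

Downstream work caps Plan at week 6.
Plan at week 6 is achievable: Spec in week 3, Deploy in week 4, Triage in week 1, Prototype in week 7, Review in week 2, Plan in week 6, Build in week 5.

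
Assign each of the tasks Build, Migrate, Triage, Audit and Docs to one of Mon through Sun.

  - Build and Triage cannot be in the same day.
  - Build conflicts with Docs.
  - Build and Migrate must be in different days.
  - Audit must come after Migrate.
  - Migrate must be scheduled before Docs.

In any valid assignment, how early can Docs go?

Precedence pushes Docs to at least Tue.
Docs at Tue is achievable: Triage -> Mon; Migrate -> Mon; Build -> Wed; Audit -> Tue; Docs -> Tue.

Tue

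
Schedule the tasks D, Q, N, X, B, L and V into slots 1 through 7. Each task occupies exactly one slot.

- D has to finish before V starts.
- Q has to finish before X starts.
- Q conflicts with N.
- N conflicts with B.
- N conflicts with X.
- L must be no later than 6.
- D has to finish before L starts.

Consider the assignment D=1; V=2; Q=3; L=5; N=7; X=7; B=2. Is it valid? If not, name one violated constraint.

No — it violates: N conflicts with X

Q has to finish before X starts — holds.
L must be no later than 6 — holds.
Q conflicts with N — holds.
D has to finish before V starts — holds.
N conflicts with B — holds.
N conflicts with X — violated.
D has to finish before L starts — holds.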